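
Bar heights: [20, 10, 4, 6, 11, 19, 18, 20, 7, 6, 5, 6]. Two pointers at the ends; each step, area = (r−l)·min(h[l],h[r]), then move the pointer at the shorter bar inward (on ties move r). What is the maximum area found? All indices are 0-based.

l=0 r=11: min(20,6)*11=66 best=66 *, r--
l=0 r=10: min(20,5)*10=50 best=66, r--
l=0 r=9: min(20,6)*9=54 best=66, r--
l=0 r=8: min(20,7)*8=56 best=66, r--
l=0 r=7: min(20,20)*7=140 best=140 *, r--
l=0 r=6: min(20,18)*6=108 best=140, r--
l=0 r=5: min(20,19)*5=95 best=140, r--
l=0 r=4: min(20,11)*4=44 best=140, r--
l=0 r=3: min(20,6)*3=18 best=140, r--
l=0 r=2: min(20,4)*2=8 best=140, r--
l=0 r=1: min(20,10)*1=10 best=140, r--

max area = 140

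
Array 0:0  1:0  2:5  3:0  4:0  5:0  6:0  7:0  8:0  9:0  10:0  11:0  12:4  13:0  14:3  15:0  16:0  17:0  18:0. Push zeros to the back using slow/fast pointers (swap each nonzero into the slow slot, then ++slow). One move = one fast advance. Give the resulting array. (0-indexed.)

[5, 4, 3, 0, 0, 0, 0, 0, 0, 0, 0, 0, 0, 0, 0, 0, 0, 0, 0]

(s=0,f=0) a[fast]=0 → fast++
(s=0,f=1) a[fast]=0 → fast++
(s=0,f=2) a[fast]=5≠0 swap→a[0]=5 → slow++,fast++
(s=1,f=3) a[fast]=0 → fast++
(s=1,f=4) a[fast]=0 → fast++
(s=1,f=5) a[fast]=0 → fast++
(s=1,f=6) a[fast]=0 → fast++
(s=1,f=7) a[fast]=0 → fast++
(s=1,f=8) a[fast]=0 → fast++
(s=1,f=9) a[fast]=0 → fast++
(s=1,f=10) a[fast]=0 → fast++
(s=1,f=11) a[fast]=0 → fast++
(s=1,f=12) a[fast]=4≠0 swap→a[1]=4 → slow++,fast++
(s=2,f=13) a[fast]=0 → fast++
(s=2,f=14) a[fast]=3≠0 swap→a[2]=3 → slow++,fast++
(s=3,f=15) a[fast]=0 → fast++
(s=3,f=16) a[fast]=0 → fast++
(s=3,f=17) a[fast]=0 → fast++
(s=3,f=18) a[fast]=0 → fast++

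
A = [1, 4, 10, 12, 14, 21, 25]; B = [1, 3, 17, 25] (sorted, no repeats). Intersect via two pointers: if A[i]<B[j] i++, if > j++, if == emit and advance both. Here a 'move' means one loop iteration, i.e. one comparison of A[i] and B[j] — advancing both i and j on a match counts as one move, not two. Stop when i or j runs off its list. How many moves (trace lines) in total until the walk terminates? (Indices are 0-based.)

[i=0,j=0] 1==1 emit → i++,j++
[i=1,j=1] 4>3 → j++
[i=1,j=2] 4<17 → i++
[i=2,j=2] 10<17 → i++
[i=3,j=2] 12<17 → i++
[i=4,j=2] 14<17 → i++
[i=5,j=2] 21>17 → j++
[i=5,j=3] 21<25 → i++
[i=6,j=3] 25==25 emit → i++,j++

9 moves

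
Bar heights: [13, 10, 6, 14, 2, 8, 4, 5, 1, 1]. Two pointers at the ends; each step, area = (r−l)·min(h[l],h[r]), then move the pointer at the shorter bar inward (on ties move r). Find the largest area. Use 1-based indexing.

l=1 r=10: min(13,1)*9=9 best=9 *, r--
l=1 r=9: min(13,1)*8=8 best=9, r--
l=1 r=8: min(13,5)*7=35 best=35 *, r--
l=1 r=7: min(13,4)*6=24 best=35, r--
l=1 r=6: min(13,8)*5=40 best=40 *, r--
l=1 r=5: min(13,2)*4=8 best=40, r--
l=1 r=4: min(13,14)*3=39 best=40, l++
l=2 r=4: min(10,14)*2=20 best=40, l++
l=3 r=4: min(6,14)*1=6 best=40, l++

max area = 40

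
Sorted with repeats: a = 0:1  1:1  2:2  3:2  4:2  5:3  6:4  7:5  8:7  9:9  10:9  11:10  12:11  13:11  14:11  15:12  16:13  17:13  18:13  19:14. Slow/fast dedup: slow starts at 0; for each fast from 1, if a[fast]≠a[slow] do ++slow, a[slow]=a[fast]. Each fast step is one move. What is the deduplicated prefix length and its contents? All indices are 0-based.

(s=0,f=1) a[fast]=1=a[slow] dup → fast++
(s=0,f=2) a[fast]=2≠a[slow]=1 write a[1]=2 → slow++,fast++
(s=1,f=3) a[fast]=2=a[slow] dup → fast++
(s=1,f=4) a[fast]=2=a[slow] dup → fast++
(s=1,f=5) a[fast]=3≠a[slow]=2 write a[2]=3 → slow++,fast++
(s=2,f=6) a[fast]=4≠a[slow]=3 write a[3]=4 → slow++,fast++
(s=3,f=7) a[fast]=5≠a[slow]=4 write a[4]=5 → slow++,fast++
(s=4,f=8) a[fast]=7≠a[slow]=5 write a[5]=7 → slow++,fast++
(s=5,f=9) a[fast]=9≠a[slow]=7 write a[6]=9 → slow++,fast++
(s=6,f=10) a[fast]=9=a[slow] dup → fast++
(s=6,f=11) a[fast]=10≠a[slow]=9 write a[7]=10 → slow++,fast++
(s=7,f=12) a[fast]=11≠a[slow]=10 write a[8]=11 → slow++,fast++
(s=8,f=13) a[fast]=11=a[slow] dup → fast++
(s=8,f=14) a[fast]=11=a[slow] dup → fast++
(s=8,f=15) a[fast]=12≠a[slow]=11 write a[9]=12 → slow++,fast++
(s=9,f=16) a[fast]=13≠a[slow]=12 write a[10]=13 → slow++,fast++
(s=10,f=17) a[fast]=13=a[slow] dup → fast++
(s=10,f=18) a[fast]=13=a[slow] dup → fast++
(s=10,f=19) a[fast]=14≠a[slow]=13 write a[11]=14 → slow++,fast++

length 12; prefix = [1, 2, 3, 4, 5, 7, 9, 10, 11, 12, 13, 14]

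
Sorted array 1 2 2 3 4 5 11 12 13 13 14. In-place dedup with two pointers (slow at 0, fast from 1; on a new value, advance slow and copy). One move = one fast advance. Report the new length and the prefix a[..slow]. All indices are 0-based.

length 9; prefix = [1, 2, 3, 4, 5, 11, 12, 13, 14]

(s=0,f=1) a[fast]=2≠a[slow]=1 write a[1]=2 → slow++,fast++
(s=1,f=2) a[fast]=2=a[slow] dup → fast++
(s=1,f=3) a[fast]=3≠a[slow]=2 write a[2]=3 → slow++,fast++
(s=2,f=4) a[fast]=4≠a[slow]=3 write a[3]=4 → slow++,fast++
(s=3,f=5) a[fast]=5≠a[slow]=4 write a[4]=5 → slow++,fast++
(s=4,f=6) a[fast]=11≠a[slow]=5 write a[5]=11 → slow++,fast++
(s=5,f=7) a[fast]=12≠a[slow]=11 write a[6]=12 → slow++,fast++
(s=6,f=8) a[fast]=13≠a[slow]=12 write a[7]=13 → slow++,fast++
(s=7,f=9) a[fast]=13=a[slow] dup → fast++
(s=7,f=10) a[fast]=14≠a[slow]=13 write a[8]=14 → slow++,fast++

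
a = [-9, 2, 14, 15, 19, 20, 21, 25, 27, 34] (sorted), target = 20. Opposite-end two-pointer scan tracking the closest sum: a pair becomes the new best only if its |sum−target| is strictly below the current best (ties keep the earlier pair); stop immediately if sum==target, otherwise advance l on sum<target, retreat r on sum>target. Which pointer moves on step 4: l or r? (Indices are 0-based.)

[0,9] -9+34=25 d=5 * → r--
[0,8] -9+27=18 d=2 * → l++
[1,8] 2+27=29 d=9 → r--
[1,7] 2+25=27 d=7 → r--

r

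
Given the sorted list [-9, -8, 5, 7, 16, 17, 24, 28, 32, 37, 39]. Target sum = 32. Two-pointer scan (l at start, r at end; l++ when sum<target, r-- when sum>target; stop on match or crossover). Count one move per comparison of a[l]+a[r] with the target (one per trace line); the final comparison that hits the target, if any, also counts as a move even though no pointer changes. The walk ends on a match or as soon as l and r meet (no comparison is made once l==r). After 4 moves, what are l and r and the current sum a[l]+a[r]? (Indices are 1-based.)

l=1 r=11: -9+39=30 <32, l++
l=2 r=11: -8+39=31 <32, l++
l=3 r=11: 5+39=44 >32, r--
l=3 r=10: 5+37=42 >32, r--

l=3, r=9, sum=37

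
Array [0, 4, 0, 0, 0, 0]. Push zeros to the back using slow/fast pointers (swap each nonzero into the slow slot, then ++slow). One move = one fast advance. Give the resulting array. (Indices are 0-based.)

[4, 0, 0, 0, 0, 0]

slow=0 fast=0: a[fast]=0, fast++
slow=0 fast=1: a[fast]=4≠0 swap→a[0]=4, slow++,fast++
slow=1 fast=2: a[fast]=0, fast++
slow=1 fast=3: a[fast]=0, fast++
slow=1 fast=4: a[fast]=0, fast++
slow=1 fast=5: a[fast]=0, fast++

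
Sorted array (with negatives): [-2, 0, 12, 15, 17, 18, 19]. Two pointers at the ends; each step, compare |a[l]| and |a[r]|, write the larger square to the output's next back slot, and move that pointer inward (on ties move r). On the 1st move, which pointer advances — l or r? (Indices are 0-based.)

r

[0,6] |-2|<=|19| out[6]=361 → r--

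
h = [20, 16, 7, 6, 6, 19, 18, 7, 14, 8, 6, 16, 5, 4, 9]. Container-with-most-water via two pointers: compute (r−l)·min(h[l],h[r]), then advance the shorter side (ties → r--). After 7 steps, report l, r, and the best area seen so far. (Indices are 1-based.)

l=1, r=8, best area=176

[1,15] min(20,9)*14=126 best=126 * → r--
[1,14] min(20,4)*13=52 best=126 → r--
[1,13] min(20,5)*12=60 best=126 → r--
[1,12] min(20,16)*11=176 best=176 * → r--
[1,11] min(20,6)*10=60 best=176 → r--
[1,10] min(20,8)*9=72 best=176 → r--
[1,9] min(20,14)*8=112 best=176 → r--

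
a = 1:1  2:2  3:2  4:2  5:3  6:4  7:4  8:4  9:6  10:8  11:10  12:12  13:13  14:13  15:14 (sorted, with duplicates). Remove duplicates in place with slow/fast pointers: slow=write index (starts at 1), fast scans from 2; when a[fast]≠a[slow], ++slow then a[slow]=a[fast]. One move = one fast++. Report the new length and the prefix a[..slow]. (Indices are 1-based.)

length 10; prefix = [1, 2, 3, 4, 6, 8, 10, 12, 13, 14]

(s=1,f=2) a[fast]=2≠a[slow]=1 write a[2]=2 → slow++,fast++
(s=2,f=3) a[fast]=2=a[slow] dup → fast++
(s=2,f=4) a[fast]=2=a[slow] dup → fast++
(s=2,f=5) a[fast]=3≠a[slow]=2 write a[3]=3 → slow++,fast++
(s=3,f=6) a[fast]=4≠a[slow]=3 write a[4]=4 → slow++,fast++
(s=4,f=7) a[fast]=4=a[slow] dup → fast++
(s=4,f=8) a[fast]=4=a[slow] dup → fast++
(s=4,f=9) a[fast]=6≠a[slow]=4 write a[5]=6 → slow++,fast++
(s=5,f=10) a[fast]=8≠a[slow]=6 write a[6]=8 → slow++,fast++
(s=6,f=11) a[fast]=10≠a[slow]=8 write a[7]=10 → slow++,fast++
(s=7,f=12) a[fast]=12≠a[slow]=10 write a[8]=12 → slow++,fast++
(s=8,f=13) a[fast]=13≠a[slow]=12 write a[9]=13 → slow++,fast++
(s=9,f=14) a[fast]=13=a[slow] dup → fast++
(s=9,f=15) a[fast]=14≠a[slow]=13 write a[10]=14 → slow++,fast++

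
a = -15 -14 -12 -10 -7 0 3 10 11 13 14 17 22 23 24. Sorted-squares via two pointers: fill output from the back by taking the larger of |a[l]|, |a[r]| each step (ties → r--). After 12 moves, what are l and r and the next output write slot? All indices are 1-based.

l=5, r=7, next write slot=3

l=1 r=15: |-15|<=|24| out[15]=576, r--
l=1 r=14: |-15|<=|23| out[14]=529, r--
l=1 r=13: |-15|<=|22| out[13]=484, r--
l=1 r=12: |-15|<=|17| out[12]=289, r--
l=1 r=11: |-15|>|14| out[11]=225, l++
l=2 r=11: |-14|<=|14| out[10]=196, r--
l=2 r=10: |-14|>|13| out[9]=196, l++
l=3 r=10: |-12|<=|13| out[8]=169, r--
l=3 r=9: |-12|>|11| out[7]=144, l++
l=4 r=9: |-10|<=|11| out[6]=121, r--
l=4 r=8: |-10|<=|10| out[5]=100, r--
l=4 r=7: |-10|>|3| out[4]=100, l++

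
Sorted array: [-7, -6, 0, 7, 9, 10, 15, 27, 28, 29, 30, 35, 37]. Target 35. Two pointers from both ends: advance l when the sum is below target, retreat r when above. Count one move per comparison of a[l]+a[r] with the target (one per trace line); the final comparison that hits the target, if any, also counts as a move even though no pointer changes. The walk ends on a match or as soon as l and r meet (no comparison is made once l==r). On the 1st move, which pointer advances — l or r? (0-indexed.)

l=0 r=12: -7+37=30 <35, l++

l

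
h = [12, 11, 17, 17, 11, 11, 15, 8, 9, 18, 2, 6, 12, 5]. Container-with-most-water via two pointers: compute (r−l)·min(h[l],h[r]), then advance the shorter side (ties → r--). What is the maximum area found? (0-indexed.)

l=0 r=13: min(12,5)*13=65 best=65 *, r--
l=0 r=12: min(12,12)*12=144 best=144 *, r--
l=0 r=11: min(12,6)*11=66 best=144, r--
l=0 r=10: min(12,2)*10=20 best=144, r--
l=0 r=9: min(12,18)*9=108 best=144, l++
l=1 r=9: min(11,18)*8=88 best=144, l++
l=2 r=9: min(17,18)*7=119 best=144, l++
l=3 r=9: min(17,18)*6=102 best=144, l++
l=4 r=9: min(11,18)*5=55 best=144, l++
l=5 r=9: min(11,18)*4=44 best=144, l++
l=6 r=9: min(15,18)*3=45 best=144, l++
l=7 r=9: min(8,18)*2=16 best=144, l++
l=8 r=9: min(9,18)*1=9 best=144, l++

max area = 144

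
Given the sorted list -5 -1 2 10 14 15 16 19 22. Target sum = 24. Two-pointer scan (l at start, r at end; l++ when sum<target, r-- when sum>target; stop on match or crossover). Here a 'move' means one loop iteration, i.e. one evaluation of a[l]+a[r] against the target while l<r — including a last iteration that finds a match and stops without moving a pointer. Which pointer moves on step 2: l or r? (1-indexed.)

l

[1,9] -5+22=17 <24 → l++
[2,9] -1+22=21 <24 → l++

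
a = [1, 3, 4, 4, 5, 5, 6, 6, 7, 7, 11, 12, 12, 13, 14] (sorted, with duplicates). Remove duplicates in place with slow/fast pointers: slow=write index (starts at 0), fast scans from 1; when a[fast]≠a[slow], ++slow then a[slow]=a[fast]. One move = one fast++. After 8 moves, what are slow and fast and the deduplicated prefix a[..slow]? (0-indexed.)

slow=5, fast=9, prefix=[1, 3, 4, 5, 6, 7]

slow=0 fast=1: a[fast]=3≠a[slow]=1 write a[1]=3, slow++,fast++
slow=1 fast=2: a[fast]=4≠a[slow]=3 write a[2]=4, slow++,fast++
slow=2 fast=3: a[fast]=4=a[slow] dup, fast++
slow=2 fast=4: a[fast]=5≠a[slow]=4 write a[3]=5, slow++,fast++
slow=3 fast=5: a[fast]=5=a[slow] dup, fast++
slow=3 fast=6: a[fast]=6≠a[slow]=5 write a[4]=6, slow++,fast++
slow=4 fast=7: a[fast]=6=a[slow] dup, fast++
slow=4 fast=8: a[fast]=7≠a[slow]=6 write a[5]=7, slow++,fast++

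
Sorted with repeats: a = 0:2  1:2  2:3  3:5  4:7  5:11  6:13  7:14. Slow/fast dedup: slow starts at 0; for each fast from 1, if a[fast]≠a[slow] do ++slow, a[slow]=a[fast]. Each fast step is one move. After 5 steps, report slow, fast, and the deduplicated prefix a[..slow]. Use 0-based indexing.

slow=0 fast=1: a[fast]=2=a[slow] dup, fast++
slow=0 fast=2: a[fast]=3≠a[slow]=2 write a[1]=3, slow++,fast++
slow=1 fast=3: a[fast]=5≠a[slow]=3 write a[2]=5, slow++,fast++
slow=2 fast=4: a[fast]=7≠a[slow]=5 write a[3]=7, slow++,fast++
slow=3 fast=5: a[fast]=11≠a[slow]=7 write a[4]=11, slow++,fast++

slow=4, fast=6, prefix=[2, 3, 5, 7, 11]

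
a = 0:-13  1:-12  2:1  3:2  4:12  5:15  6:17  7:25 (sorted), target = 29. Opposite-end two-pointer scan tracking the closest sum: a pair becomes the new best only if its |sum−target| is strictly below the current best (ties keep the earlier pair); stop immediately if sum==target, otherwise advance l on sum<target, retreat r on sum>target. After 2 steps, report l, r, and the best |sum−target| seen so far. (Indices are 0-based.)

[0,7] -13+25=12 d=17 * → l++
[1,7] -12+25=13 d=16 * → l++

l=2, r=7, best |Δ|=16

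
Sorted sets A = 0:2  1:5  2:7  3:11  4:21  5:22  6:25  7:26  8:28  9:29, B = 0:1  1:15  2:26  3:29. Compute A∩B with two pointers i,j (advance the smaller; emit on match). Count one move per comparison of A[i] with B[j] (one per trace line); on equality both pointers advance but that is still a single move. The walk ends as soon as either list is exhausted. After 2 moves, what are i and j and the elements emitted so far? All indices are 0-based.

i=1, j=1, emitted=[]

i=0 j=0: 2>1, j++
i=0 j=1: 2<15, i++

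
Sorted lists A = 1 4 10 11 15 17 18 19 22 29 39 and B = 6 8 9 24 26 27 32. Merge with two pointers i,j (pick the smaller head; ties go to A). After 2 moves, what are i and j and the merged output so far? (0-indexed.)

i=2, j=0, merged so far=[1, 4]

[i=0,j=0] A[i]=1<=B[j]=6 take 1 → i++
[i=1,j=0] A[i]=4<=B[j]=6 take 4 → i++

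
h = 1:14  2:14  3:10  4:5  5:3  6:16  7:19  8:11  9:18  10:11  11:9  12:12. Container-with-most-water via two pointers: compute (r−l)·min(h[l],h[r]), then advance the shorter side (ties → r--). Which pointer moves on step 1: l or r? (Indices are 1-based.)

l=1 r=12: min(14,12)*11=132 best=132 *, r--

r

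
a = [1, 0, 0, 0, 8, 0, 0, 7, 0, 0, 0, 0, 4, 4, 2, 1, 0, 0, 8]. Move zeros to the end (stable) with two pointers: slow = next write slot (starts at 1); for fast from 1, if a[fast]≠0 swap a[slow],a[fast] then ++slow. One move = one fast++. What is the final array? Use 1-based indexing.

[1, 8, 7, 4, 4, 2, 1, 8, 0, 0, 0, 0, 0, 0, 0, 0, 0, 0, 0]

(s=1,f=1) a[fast]=1≠0 swap→a[1]=1 → slow++,fast++
(s=2,f=2) a[fast]=0 → fast++
(s=2,f=3) a[fast]=0 → fast++
(s=2,f=4) a[fast]=0 → fast++
(s=2,f=5) a[fast]=8≠0 swap→a[2]=8 → slow++,fast++
(s=3,f=6) a[fast]=0 → fast++
(s=3,f=7) a[fast]=0 → fast++
(s=3,f=8) a[fast]=7≠0 swap→a[3]=7 → slow++,fast++
(s=4,f=9) a[fast]=0 → fast++
(s=4,f=10) a[fast]=0 → fast++
(s=4,f=11) a[fast]=0 → fast++
(s=4,f=12) a[fast]=0 → fast++
(s=4,f=13) a[fast]=4≠0 swap→a[4]=4 → slow++,fast++
(s=5,f=14) a[fast]=4≠0 swap→a[5]=4 → slow++,fast++
(s=6,f=15) a[fast]=2≠0 swap→a[6]=2 → slow++,fast++
(s=7,f=16) a[fast]=1≠0 swap→a[7]=1 → slow++,fast++
(s=8,f=17) a[fast]=0 → fast++
(s=8,f=18) a[fast]=0 → fast++
(s=8,f=19) a[fast]=8≠0 swap→a[8]=8 → slow++,fast++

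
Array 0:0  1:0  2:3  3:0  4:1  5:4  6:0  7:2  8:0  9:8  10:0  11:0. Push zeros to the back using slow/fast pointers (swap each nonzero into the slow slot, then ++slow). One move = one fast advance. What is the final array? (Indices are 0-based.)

[3, 1, 4, 2, 8, 0, 0, 0, 0, 0, 0, 0]

slow=0 fast=0: a[fast]=0, fast++
slow=0 fast=1: a[fast]=0, fast++
slow=0 fast=2: a[fast]=3≠0 swap→a[0]=3, slow++,fast++
slow=1 fast=3: a[fast]=0, fast++
slow=1 fast=4: a[fast]=1≠0 swap→a[1]=1, slow++,fast++
slow=2 fast=5: a[fast]=4≠0 swap→a[2]=4, slow++,fast++
slow=3 fast=6: a[fast]=0, fast++
slow=3 fast=7: a[fast]=2≠0 swap→a[3]=2, slow++,fast++
slow=4 fast=8: a[fast]=0, fast++
slow=4 fast=9: a[fast]=8≠0 swap→a[4]=8, slow++,fast++
slow=5 fast=10: a[fast]=0, fast++
slow=5 fast=11: a[fast]=0, fast++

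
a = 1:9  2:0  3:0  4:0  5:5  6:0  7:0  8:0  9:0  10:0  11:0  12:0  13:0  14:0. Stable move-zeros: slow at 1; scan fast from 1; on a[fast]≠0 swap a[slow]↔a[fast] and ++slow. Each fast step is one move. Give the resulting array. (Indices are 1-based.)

(s=1,f=1) a[fast]=9≠0 swap→a[1]=9 → slow++,fast++
(s=2,f=2) a[fast]=0 → fast++
(s=2,f=3) a[fast]=0 → fast++
(s=2,f=4) a[fast]=0 → fast++
(s=2,f=5) a[fast]=5≠0 swap→a[2]=5 → slow++,fast++
(s=3,f=6) a[fast]=0 → fast++
(s=3,f=7) a[fast]=0 → fast++
(s=3,f=8) a[fast]=0 → fast++
(s=3,f=9) a[fast]=0 → fast++
(s=3,f=10) a[fast]=0 → fast++
(s=3,f=11) a[fast]=0 → fast++
(s=3,f=12) a[fast]=0 → fast++
(s=3,f=13) a[fast]=0 → fast++
(s=3,f=14) a[fast]=0 → fast++

[9, 5, 0, 0, 0, 0, 0, 0, 0, 0, 0, 0, 0, 0]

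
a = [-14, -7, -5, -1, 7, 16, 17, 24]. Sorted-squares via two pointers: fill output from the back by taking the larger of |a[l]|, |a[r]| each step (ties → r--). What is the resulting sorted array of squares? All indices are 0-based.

[1, 25, 49, 49, 196, 256, 289, 576]

l=0 r=7: |-14|<=|24| out[7]=576, r--
l=0 r=6: |-14|<=|17| out[6]=289, r--
l=0 r=5: |-14|<=|16| out[5]=256, r--
l=0 r=4: |-14|>|7| out[4]=196, l++
l=1 r=4: |-7|<=|7| out[3]=49, r--
l=1 r=3: |-7|>|-1| out[2]=49, l++
l=2 r=3: |-5|>|-1| out[1]=25, l++
l=3 r=3: |-1|<=|-1| out[0]=1, r--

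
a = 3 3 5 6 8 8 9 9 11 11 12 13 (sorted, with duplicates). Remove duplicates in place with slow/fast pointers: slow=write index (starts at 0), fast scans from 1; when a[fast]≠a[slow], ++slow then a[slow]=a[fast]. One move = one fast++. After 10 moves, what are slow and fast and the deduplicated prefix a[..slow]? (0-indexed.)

slow=0 fast=1: a[fast]=3=a[slow] dup, fast++
slow=0 fast=2: a[fast]=5≠a[slow]=3 write a[1]=5, slow++,fast++
slow=1 fast=3: a[fast]=6≠a[slow]=5 write a[2]=6, slow++,fast++
slow=2 fast=4: a[fast]=8≠a[slow]=6 write a[3]=8, slow++,fast++
slow=3 fast=5: a[fast]=8=a[slow] dup, fast++
slow=3 fast=6: a[fast]=9≠a[slow]=8 write a[4]=9, slow++,fast++
slow=4 fast=7: a[fast]=9=a[slow] dup, fast++
slow=4 fast=8: a[fast]=11≠a[slow]=9 write a[5]=11, slow++,fast++
slow=5 fast=9: a[fast]=11=a[slow] dup, fast++
slow=5 fast=10: a[fast]=12≠a[slow]=11 write a[6]=12, slow++,fast++

slow=6, fast=11, prefix=[3, 5, 6, 8, 9, 11, 12]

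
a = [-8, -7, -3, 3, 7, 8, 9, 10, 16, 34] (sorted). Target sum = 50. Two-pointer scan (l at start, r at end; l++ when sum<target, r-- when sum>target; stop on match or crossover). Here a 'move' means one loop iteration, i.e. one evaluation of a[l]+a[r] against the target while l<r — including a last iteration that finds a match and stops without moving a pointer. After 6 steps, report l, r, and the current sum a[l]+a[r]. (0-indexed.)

l=6, r=9, sum=43

l=0 r=9: -8+34=26 <50, l++
l=1 r=9: -7+34=27 <50, l++
l=2 r=9: -3+34=31 <50, l++
l=3 r=9: 3+34=37 <50, l++
l=4 r=9: 7+34=41 <50, l++
l=5 r=9: 8+34=42 <50, l++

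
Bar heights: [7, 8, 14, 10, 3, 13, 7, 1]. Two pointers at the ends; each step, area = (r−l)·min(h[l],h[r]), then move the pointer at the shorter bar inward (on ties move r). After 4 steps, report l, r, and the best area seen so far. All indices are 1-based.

[1,8] min(7,1)*7=7 best=7 * → r--
[1,7] min(7,7)*6=42 best=42 * → r--
[1,6] min(7,13)*5=35 best=42 → l++
[2,6] min(8,13)*4=32 best=42 → l++

l=3, r=6, best area=42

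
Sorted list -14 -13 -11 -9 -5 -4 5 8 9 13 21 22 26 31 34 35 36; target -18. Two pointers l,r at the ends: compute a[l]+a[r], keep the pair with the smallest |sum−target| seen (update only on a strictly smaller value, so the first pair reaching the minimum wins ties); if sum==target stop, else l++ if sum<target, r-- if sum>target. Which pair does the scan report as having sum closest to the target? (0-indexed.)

pair (-14, -4) with sum -18 (|Δ|=0)

l=0 r=16: -14+36=22 d=40 *, r--
l=0 r=15: -14+35=21 d=39 *, r--
l=0 r=14: -14+34=20 d=38 *, r--
l=0 r=13: -14+31=17 d=35 *, r--
l=0 r=12: -14+26=12 d=30 *, r--
l=0 r=11: -14+22=8 d=26 *, r--
l=0 r=10: -14+21=7 d=25 *, r--
l=0 r=9: -14+13=-1 d=17 *, r--
l=0 r=8: -14+9=-5 d=13 *, r--
l=0 r=7: -14+8=-6 d=12 *, r--
l=0 r=6: -14+5=-9 d=9 *, r--
l=0 r=5: -14+-4=-18 d=0 *, stop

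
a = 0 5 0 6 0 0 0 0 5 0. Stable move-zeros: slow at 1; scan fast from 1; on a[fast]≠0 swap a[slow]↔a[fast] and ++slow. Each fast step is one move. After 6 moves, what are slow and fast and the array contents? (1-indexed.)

slow=3, fast=7, a=[5, 6, 0, 0, 0, 0, 0, 0, 5, 0]

slow=1 fast=1: a[fast]=0, fast++
slow=1 fast=2: a[fast]=5≠0 swap→a[1]=5, slow++,fast++
slow=2 fast=3: a[fast]=0, fast++
slow=2 fast=4: a[fast]=6≠0 swap→a[2]=6, slow++,fast++
slow=3 fast=5: a[fast]=0, fast++
slow=3 fast=6: a[fast]=0, fast++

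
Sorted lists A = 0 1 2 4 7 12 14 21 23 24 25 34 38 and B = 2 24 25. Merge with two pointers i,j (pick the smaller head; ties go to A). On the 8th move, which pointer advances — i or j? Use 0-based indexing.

[i=0,j=0] A[i]=0<=B[j]=2 take 0 → i++
[i=1,j=0] A[i]=1<=B[j]=2 take 1 → i++
[i=2,j=0] A[i]=2<=B[j]=2 take 2 → i++
[i=3,j=0] A[i]=4>B[j]=2 take 2 → j++
[i=3,j=1] A[i]=4<=B[j]=24 take 4 → i++
[i=4,j=1] A[i]=7<=B[j]=24 take 7 → i++
[i=5,j=1] A[i]=12<=B[j]=24 take 12 → i++
[i=6,j=1] A[i]=14<=B[j]=24 take 14 → i++

i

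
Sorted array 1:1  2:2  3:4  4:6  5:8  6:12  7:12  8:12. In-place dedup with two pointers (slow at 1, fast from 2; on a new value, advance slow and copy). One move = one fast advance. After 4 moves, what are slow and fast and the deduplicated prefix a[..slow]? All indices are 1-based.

(s=1,f=2) a[fast]=2≠a[slow]=1 write a[2]=2 → slow++,fast++
(s=2,f=3) a[fast]=4≠a[slow]=2 write a[3]=4 → slow++,fast++
(s=3,f=4) a[fast]=6≠a[slow]=4 write a[4]=6 → slow++,fast++
(s=4,f=5) a[fast]=8≠a[slow]=6 write a[5]=8 → slow++,fast++

slow=5, fast=6, prefix=[1, 2, 4, 6, 8]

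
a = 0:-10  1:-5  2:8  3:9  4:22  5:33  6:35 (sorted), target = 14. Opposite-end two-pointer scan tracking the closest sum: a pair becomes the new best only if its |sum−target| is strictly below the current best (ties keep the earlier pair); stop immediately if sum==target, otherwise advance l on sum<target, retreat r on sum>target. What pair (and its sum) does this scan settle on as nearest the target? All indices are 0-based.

pair (-10, 22) with sum 12 (|Δ|=2)

l=0 r=6: -10+35=25 d=11 *, r--
l=0 r=5: -10+33=23 d=9 *, r--
l=0 r=4: -10+22=12 d=2 *, l++
l=1 r=4: -5+22=17 d=3, r--
l=1 r=3: -5+9=4 d=10, l++
l=2 r=3: 8+9=17 d=3, r--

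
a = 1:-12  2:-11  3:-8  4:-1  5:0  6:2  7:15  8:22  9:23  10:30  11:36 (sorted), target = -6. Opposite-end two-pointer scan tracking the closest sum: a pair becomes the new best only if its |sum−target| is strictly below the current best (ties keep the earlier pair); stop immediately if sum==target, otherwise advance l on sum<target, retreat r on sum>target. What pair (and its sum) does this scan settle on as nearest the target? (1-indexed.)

[1,11] -12+36=24 d=30 * → r--
[1,10] -12+30=18 d=24 * → r--
[1,9] -12+23=11 d=17 * → r--
[1,8] -12+22=10 d=16 * → r--
[1,7] -12+15=3 d=9 * → r--
[1,6] -12+2=-10 d=4 * → l++
[2,6] -11+2=-9 d=3 * → l++
[3,6] -8+2=-6 d=0 * → stop

pair (-8, 2) with sum -6 (|Δ|=0)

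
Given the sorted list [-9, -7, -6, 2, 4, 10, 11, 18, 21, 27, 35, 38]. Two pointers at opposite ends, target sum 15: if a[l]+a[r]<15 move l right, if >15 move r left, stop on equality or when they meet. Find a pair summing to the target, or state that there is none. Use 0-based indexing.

(-6, 21)

[0,11] -9+38=29 >15 → r--
[0,10] -9+35=26 >15 → r--
[0,9] -9+27=18 >15 → r--
[0,8] -9+21=12 <15 → l++
[1,8] -7+21=14 <15 → l++
[2,8] -6+21=15 → found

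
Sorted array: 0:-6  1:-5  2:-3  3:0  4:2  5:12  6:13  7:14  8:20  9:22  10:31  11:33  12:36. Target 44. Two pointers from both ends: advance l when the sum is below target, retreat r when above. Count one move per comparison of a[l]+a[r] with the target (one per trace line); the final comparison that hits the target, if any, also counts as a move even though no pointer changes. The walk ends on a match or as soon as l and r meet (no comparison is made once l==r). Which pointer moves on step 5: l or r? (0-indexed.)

[0,12] -6+36=30 <44 → l++
[1,12] -5+36=31 <44 → l++
[2,12] -3+36=33 <44 → l++
[3,12] 0+36=36 <44 → l++
[4,12] 2+36=38 <44 → l++

l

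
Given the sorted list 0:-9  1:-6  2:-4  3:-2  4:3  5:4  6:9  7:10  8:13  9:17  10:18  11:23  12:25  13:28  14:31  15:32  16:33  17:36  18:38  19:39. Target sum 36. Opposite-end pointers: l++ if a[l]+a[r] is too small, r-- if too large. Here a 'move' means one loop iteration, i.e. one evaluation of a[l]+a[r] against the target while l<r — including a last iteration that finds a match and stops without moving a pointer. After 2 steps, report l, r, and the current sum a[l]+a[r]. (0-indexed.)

l=2, r=19, sum=35

l=0 r=19: -9+39=30 <36, l++
l=1 r=19: -6+39=33 <36, l++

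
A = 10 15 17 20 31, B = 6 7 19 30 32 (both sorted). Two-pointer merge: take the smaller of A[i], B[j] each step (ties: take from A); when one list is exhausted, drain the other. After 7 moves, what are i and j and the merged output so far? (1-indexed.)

[i=1,j=1] A[i]=10>B[j]=6 take 6 → j++
[i=1,j=2] A[i]=10>B[j]=7 take 7 → j++
[i=1,j=3] A[i]=10<=B[j]=19 take 10 → i++
[i=2,j=3] A[i]=15<=B[j]=19 take 15 → i++
[i=3,j=3] A[i]=17<=B[j]=19 take 17 → i++
[i=4,j=3] A[i]=20>B[j]=19 take 19 → j++
[i=4,j=4] A[i]=20<=B[j]=30 take 20 → i++

i=5, j=4, merged so far=[6, 7, 10, 15, 17, 19, 20]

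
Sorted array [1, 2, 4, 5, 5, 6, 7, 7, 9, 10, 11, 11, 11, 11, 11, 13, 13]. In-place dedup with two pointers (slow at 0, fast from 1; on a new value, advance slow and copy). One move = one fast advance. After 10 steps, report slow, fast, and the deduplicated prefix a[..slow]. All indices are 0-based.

(s=0,f=1) a[fast]=2≠a[slow]=1 write a[1]=2 → slow++,fast++
(s=1,f=2) a[fast]=4≠a[slow]=2 write a[2]=4 → slow++,fast++
(s=2,f=3) a[fast]=5≠a[slow]=4 write a[3]=5 → slow++,fast++
(s=3,f=4) a[fast]=5=a[slow] dup → fast++
(s=3,f=5) a[fast]=6≠a[slow]=5 write a[4]=6 → slow++,fast++
(s=4,f=6) a[fast]=7≠a[slow]=6 write a[5]=7 → slow++,fast++
(s=5,f=7) a[fast]=7=a[slow] dup → fast++
(s=5,f=8) a[fast]=9≠a[slow]=7 write a[6]=9 → slow++,fast++
(s=6,f=9) a[fast]=10≠a[slow]=9 write a[7]=10 → slow++,fast++
(s=7,f=10) a[fast]=11≠a[slow]=10 write a[8]=11 → slow++,fast++

slow=8, fast=11, prefix=[1, 2, 4, 5, 6, 7, 9, 10, 11]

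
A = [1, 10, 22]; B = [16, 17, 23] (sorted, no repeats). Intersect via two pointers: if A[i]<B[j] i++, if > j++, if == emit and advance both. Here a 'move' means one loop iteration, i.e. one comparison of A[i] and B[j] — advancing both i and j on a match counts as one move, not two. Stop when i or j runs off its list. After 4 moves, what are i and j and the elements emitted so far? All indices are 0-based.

i=2, j=2, emitted=[]

i=0 j=0: 1<16, i++
i=1 j=0: 10<16, i++
i=2 j=0: 22>16, j++
i=2 j=1: 22>17, j++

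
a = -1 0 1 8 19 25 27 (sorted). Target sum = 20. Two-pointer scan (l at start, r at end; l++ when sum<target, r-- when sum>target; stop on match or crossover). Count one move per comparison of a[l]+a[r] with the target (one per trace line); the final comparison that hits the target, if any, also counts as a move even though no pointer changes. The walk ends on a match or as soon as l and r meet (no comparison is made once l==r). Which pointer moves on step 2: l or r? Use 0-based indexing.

r

[0,6] -1+27=26 >20 → r--
[0,5] -1+25=24 >20 → r--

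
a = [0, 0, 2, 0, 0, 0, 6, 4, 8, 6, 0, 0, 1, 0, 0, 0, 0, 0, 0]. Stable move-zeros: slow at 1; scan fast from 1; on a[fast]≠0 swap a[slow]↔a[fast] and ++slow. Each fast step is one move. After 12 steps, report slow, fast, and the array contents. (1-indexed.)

slow=6, fast=13, a=[2, 6, 4, 8, 6, 0, 0, 0, 0, 0, 0, 0, 1, 0, 0, 0, 0, 0, 0]

(s=1,f=1) a[fast]=0 → fast++
(s=1,f=2) a[fast]=0 → fast++
(s=1,f=3) a[fast]=2≠0 swap→a[1]=2 → slow++,fast++
(s=2,f=4) a[fast]=0 → fast++
(s=2,f=5) a[fast]=0 → fast++
(s=2,f=6) a[fast]=0 → fast++
(s=2,f=7) a[fast]=6≠0 swap→a[2]=6 → slow++,fast++
(s=3,f=8) a[fast]=4≠0 swap→a[3]=4 → slow++,fast++
(s=4,f=9) a[fast]=8≠0 swap→a[4]=8 → slow++,fast++
(s=5,f=10) a[fast]=6≠0 swap→a[5]=6 → slow++,fast++
(s=6,f=11) a[fast]=0 → fast++
(s=6,f=12) a[fast]=0 → fast++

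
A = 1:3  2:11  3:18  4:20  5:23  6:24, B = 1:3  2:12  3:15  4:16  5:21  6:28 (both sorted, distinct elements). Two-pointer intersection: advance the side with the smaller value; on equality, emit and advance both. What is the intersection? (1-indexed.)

i=1 j=1: 3==3 emit, i++,j++
i=2 j=2: 11<12, i++
i=3 j=2: 18>12, j++
i=3 j=3: 18>15, j++
i=3 j=4: 18>16, j++
i=3 j=5: 18<21, i++
i=4 j=5: 20<21, i++
i=5 j=5: 23>21, j++
i=5 j=6: 23<28, i++
i=6 j=6: 24<28, i++

intersection = [3]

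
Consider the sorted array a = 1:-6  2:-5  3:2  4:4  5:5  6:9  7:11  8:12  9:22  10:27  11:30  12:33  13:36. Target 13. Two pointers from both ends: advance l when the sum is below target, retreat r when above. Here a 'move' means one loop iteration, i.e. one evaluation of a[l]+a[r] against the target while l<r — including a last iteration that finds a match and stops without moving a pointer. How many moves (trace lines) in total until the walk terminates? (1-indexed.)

9 moves

[1,13] -6+36=30 >13 → r--
[1,12] -6+33=27 >13 → r--
[1,11] -6+30=24 >13 → r--
[1,10] -6+27=21 >13 → r--
[1,9] -6+22=16 >13 → r--
[1,8] -6+12=6 <13 → l++
[2,8] -5+12=7 <13 → l++
[3,8] 2+12=14 >13 → r--
[3,7] 2+11=13 → found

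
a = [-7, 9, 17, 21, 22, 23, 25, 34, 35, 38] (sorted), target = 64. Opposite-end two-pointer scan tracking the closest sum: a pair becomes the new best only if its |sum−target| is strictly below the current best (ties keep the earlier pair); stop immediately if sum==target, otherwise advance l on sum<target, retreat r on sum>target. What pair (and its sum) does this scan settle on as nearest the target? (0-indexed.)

l=0 r=9: -7+38=31 d=33 *, l++
l=1 r=9: 9+38=47 d=17 *, l++
l=2 r=9: 17+38=55 d=9 *, l++
l=3 r=9: 21+38=59 d=5 *, l++
l=4 r=9: 22+38=60 d=4 *, l++
l=5 r=9: 23+38=61 d=3 *, l++
l=6 r=9: 25+38=63 d=1 *, l++
l=7 r=9: 34+38=72 d=8, r--
l=7 r=8: 34+35=69 d=5, r--

pair (25, 38) with sum 63 (|Δ|=1)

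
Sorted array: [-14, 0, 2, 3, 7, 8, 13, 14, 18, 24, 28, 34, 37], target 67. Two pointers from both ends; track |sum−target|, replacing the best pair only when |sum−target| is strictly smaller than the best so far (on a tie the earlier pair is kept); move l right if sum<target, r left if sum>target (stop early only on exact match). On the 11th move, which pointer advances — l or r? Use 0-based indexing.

l=0 r=12: -14+37=23 d=44 *, l++
l=1 r=12: 0+37=37 d=30 *, l++
l=2 r=12: 2+37=39 d=28 *, l++
l=3 r=12: 3+37=40 d=27 *, l++
l=4 r=12: 7+37=44 d=23 *, l++
l=5 r=12: 8+37=45 d=22 *, l++
l=6 r=12: 13+37=50 d=17 *, l++
l=7 r=12: 14+37=51 d=16 *, l++
l=8 r=12: 18+37=55 d=12 *, l++
l=9 r=12: 24+37=61 d=6 *, l++
l=10 r=12: 28+37=65 d=2 *, l++

l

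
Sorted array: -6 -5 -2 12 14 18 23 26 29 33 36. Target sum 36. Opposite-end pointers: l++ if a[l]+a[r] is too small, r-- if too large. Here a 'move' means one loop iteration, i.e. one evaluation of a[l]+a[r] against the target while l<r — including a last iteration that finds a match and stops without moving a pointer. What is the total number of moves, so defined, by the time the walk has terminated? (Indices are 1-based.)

10 moves

l=1 r=11: -6+36=30 <36, l++
l=2 r=11: -5+36=31 <36, l++
l=3 r=11: -2+36=34 <36, l++
l=4 r=11: 12+36=48 >36, r--
l=4 r=10: 12+33=45 >36, r--
l=4 r=9: 12+29=41 >36, r--
l=4 r=8: 12+26=38 >36, r--
l=4 r=7: 12+23=35 <36, l++
l=5 r=7: 14+23=37 >36, r--
l=5 r=6: 14+18=32 <36, l++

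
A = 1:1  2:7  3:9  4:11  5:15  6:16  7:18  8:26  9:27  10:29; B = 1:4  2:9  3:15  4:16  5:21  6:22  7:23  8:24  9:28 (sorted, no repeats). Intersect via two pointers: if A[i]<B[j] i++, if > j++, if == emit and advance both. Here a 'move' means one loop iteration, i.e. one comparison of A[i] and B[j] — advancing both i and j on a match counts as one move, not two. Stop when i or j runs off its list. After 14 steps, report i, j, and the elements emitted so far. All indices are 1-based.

[i=1,j=1] 1<4 → i++
[i=2,j=1] 7>4 → j++
[i=2,j=2] 7<9 → i++
[i=3,j=2] 9==9 emit → i++,j++
[i=4,j=3] 11<15 → i++
[i=5,j=3] 15==15 emit → i++,j++
[i=6,j=4] 16==16 emit → i++,j++
[i=7,j=5] 18<21 → i++
[i=8,j=5] 26>21 → j++
[i=8,j=6] 26>22 → j++
[i=8,j=7] 26>23 → j++
[i=8,j=8] 26>24 → j++
[i=8,j=9] 26<28 → i++
[i=9,j=9] 27<28 → i++

i=10, j=9, emitted=[9, 15, 16]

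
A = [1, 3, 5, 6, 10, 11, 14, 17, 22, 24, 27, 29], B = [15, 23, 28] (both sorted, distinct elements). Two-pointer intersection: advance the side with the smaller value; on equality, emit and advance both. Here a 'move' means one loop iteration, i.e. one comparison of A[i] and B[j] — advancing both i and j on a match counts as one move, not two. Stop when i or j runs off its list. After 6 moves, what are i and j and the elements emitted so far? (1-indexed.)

[i=1,j=1] 1<15 → i++
[i=2,j=1] 3<15 → i++
[i=3,j=1] 5<15 → i++
[i=4,j=1] 6<15 → i++
[i=5,j=1] 10<15 → i++
[i=6,j=1] 11<15 → i++

i=7, j=1, emitted=[]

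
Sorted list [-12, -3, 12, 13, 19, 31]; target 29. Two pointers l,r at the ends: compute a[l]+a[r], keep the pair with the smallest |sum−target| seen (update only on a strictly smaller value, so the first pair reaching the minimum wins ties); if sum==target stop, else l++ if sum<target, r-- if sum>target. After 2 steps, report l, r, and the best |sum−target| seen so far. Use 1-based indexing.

l=1 r=6: -12+31=19 d=10 *, l++
l=2 r=6: -3+31=28 d=1 *, l++

l=3, r=6, best |Δ|=1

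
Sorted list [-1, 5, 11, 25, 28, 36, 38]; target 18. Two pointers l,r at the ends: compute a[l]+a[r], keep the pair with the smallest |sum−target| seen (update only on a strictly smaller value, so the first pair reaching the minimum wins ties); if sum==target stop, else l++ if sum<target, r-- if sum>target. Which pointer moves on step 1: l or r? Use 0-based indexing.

l=0 r=6: -1+38=37 d=19 *, r--

r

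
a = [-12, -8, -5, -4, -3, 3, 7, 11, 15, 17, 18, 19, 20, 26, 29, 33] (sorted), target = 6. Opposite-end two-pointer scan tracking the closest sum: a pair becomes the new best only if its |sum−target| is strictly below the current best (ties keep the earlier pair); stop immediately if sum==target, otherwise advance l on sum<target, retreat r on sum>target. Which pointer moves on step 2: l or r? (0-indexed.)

l=0 r=15: -12+33=21 d=15 *, r--
l=0 r=14: -12+29=17 d=11 *, r--

r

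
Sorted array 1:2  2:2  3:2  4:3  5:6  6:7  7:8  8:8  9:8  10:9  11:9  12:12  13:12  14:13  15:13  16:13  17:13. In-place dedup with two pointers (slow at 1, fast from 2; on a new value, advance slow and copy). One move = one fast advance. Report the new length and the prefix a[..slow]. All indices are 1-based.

length 8; prefix = [2, 3, 6, 7, 8, 9, 12, 13]

slow=1 fast=2: a[fast]=2=a[slow] dup, fast++
slow=1 fast=3: a[fast]=2=a[slow] dup, fast++
slow=1 fast=4: a[fast]=3≠a[slow]=2 write a[2]=3, slow++,fast++
slow=2 fast=5: a[fast]=6≠a[slow]=3 write a[3]=6, slow++,fast++
slow=3 fast=6: a[fast]=7≠a[slow]=6 write a[4]=7, slow++,fast++
slow=4 fast=7: a[fast]=8≠a[slow]=7 write a[5]=8, slow++,fast++
slow=5 fast=8: a[fast]=8=a[slow] dup, fast++
slow=5 fast=9: a[fast]=8=a[slow] dup, fast++
slow=5 fast=10: a[fast]=9≠a[slow]=8 write a[6]=9, slow++,fast++
slow=6 fast=11: a[fast]=9=a[slow] dup, fast++
slow=6 fast=12: a[fast]=12≠a[slow]=9 write a[7]=12, slow++,fast++
slow=7 fast=13: a[fast]=12=a[slow] dup, fast++
slow=7 fast=14: a[fast]=13≠a[slow]=12 write a[8]=13, slow++,fast++
slow=8 fast=15: a[fast]=13=a[slow] dup, fast++
slow=8 fast=16: a[fast]=13=a[slow] dup, fast++
slow=8 fast=17: a[fast]=13=a[slow] dup, fast++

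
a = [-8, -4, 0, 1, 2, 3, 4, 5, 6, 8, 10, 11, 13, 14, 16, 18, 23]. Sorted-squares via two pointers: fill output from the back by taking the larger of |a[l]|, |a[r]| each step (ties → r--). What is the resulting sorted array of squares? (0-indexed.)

[0, 1, 4, 9, 16, 16, 25, 36, 64, 64, 100, 121, 169, 196, 256, 324, 529]

[0,16] |-8|<=|23| out[16]=529 → r--
[0,15] |-8|<=|18| out[15]=324 → r--
[0,14] |-8|<=|16| out[14]=256 → r--
[0,13] |-8|<=|14| out[13]=196 → r--
[0,12] |-8|<=|13| out[12]=169 → r--
[0,11] |-8|<=|11| out[11]=121 → r--
[0,10] |-8|<=|10| out[10]=100 → r--
[0,9] |-8|<=|8| out[9]=64 → r--
[0,8] |-8|>|6| out[8]=64 → l++
[1,8] |-4|<=|6| out[7]=36 → r--
[1,7] |-4|<=|5| out[6]=25 → r--
[1,6] |-4|<=|4| out[5]=16 → r--
[1,5] |-4|>|3| out[4]=16 → l++
[2,5] |0|<=|3| out[3]=9 → r--
[2,4] |0|<=|2| out[2]=4 → r--
[2,3] |0|<=|1| out[1]=1 → r--
[2,2] |0|<=|0| out[0]=0 → r--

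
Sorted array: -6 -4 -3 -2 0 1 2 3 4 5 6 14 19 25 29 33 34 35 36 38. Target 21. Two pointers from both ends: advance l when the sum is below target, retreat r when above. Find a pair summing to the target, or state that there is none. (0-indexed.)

l=0 r=19: -6+38=32 >21, r--
l=0 r=18: -6+36=30 >21, r--
l=0 r=17: -6+35=29 >21, r--
l=0 r=16: -6+34=28 >21, r--
l=0 r=15: -6+33=27 >21, r--
l=0 r=14: -6+29=23 >21, r--
l=0 r=13: -6+25=19 <21, l++
l=1 r=13: -4+25=21, found

(-4, 25)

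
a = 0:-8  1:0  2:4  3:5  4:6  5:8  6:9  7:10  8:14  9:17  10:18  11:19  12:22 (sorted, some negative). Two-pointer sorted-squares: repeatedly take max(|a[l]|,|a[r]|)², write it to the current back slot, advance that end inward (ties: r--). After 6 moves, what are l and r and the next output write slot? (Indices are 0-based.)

l=0, r=6, next write slot=6

[0,12] |-8|<=|22| out[12]=484 → r--
[0,11] |-8|<=|19| out[11]=361 → r--
[0,10] |-8|<=|18| out[10]=324 → r--
[0,9] |-8|<=|17| out[9]=289 → r--
[0,8] |-8|<=|14| out[8]=196 → r--
[0,7] |-8|<=|10| out[7]=100 → r--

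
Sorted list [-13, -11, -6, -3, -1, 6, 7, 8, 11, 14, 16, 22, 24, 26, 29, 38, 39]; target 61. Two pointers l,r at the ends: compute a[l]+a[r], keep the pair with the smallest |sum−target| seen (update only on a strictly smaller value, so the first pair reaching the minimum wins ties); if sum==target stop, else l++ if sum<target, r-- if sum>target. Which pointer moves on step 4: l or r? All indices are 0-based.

l=0 r=16: -13+39=26 d=35 *, l++
l=1 r=16: -11+39=28 d=33 *, l++
l=2 r=16: -6+39=33 d=28 *, l++
l=3 r=16: -3+39=36 d=25 *, l++

l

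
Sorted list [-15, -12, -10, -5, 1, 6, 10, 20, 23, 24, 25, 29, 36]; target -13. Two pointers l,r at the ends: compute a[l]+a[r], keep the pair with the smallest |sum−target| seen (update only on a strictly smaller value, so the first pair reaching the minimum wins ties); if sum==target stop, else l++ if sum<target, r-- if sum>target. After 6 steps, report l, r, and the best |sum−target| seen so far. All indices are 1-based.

l=1, r=7, best |Δ|=18

[1,13] -15+36=21 d=34 * → r--
[1,12] -15+29=14 d=27 * → r--
[1,11] -15+25=10 d=23 * → r--
[1,10] -15+24=9 d=22 * → r--
[1,9] -15+23=8 d=21 * → r--
[1,8] -15+20=5 d=18 * → r--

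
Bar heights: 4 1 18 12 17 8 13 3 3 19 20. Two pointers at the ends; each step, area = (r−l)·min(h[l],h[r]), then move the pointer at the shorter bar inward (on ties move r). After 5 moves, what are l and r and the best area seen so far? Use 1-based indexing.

l=6, r=11, best area=144

[1,11] min(4,20)*10=40 best=40 * → l++
[2,11] min(1,20)*9=9 best=40 → l++
[3,11] min(18,20)*8=144 best=144 * → l++
[4,11] min(12,20)*7=84 best=144 → l++
[5,11] min(17,20)*6=102 best=144 → l++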